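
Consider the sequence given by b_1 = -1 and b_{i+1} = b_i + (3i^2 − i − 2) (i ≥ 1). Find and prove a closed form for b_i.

Claim: b_i = i^3 − 2i^2 − i + 1.

Base case: b_1 = -1, and 1^3 − 2·1^2 − 1 + 1 = -1.
Assume b_m = m^3 − 2m^2 − m + 1.
Then b_{m+1} = b_m + (3m^2 − m − 2) = (m^3 − 2m^2 − m + 1) + (3m^2 − m − 2) = m^3 + m^2 − 2m − 1,
and (m+1)^3 − 2·(m+1)^2 − (m+1) + 1 = m^3 + m^2 − 2m − 1.
Hence b_i = i^3 − 2i^2 − i + 1 for every i ≥ 1, by induction.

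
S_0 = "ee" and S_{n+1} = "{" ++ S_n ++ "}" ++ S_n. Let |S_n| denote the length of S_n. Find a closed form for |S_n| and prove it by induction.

Claim: |S_n| = 2^{n+2} − 2.

Base case: |S_0| = 2, and 2^{0+2} − 2 = 2.
Assume |S_m| = 2^{m+2} − 2.
Then |S_{m+1}| = 1 + |S_m| + 1 + |S_m| = 2|S_m| + 2 = 2(2^{m+2} − 2) + 2 = 2^{m+3} − 4 + 2 = 2^{m+3} − 2.
So the formula holds for m+1, and by induction |S_n| = 2^{n+2} − 2 for all n ≥ 0.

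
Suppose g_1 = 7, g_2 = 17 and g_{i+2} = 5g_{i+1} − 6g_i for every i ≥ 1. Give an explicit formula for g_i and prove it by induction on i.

Claim: g_i = 3^i + 2·2^i.

Base cases: g_1 = 7 and 3^1 + 2·2^1 = 7; g_2 = 17 and 3^2 + 2·2^2 = 17.
Assume g_j = 3^j + 2·2^j for all 1 ≤ j ≤ k, where k ≥ 2.
Then g_{k+1} = 5g_k − 6g_{k−1} = 5·(3^k + 2·2^k) − 6·(3^{k−1} + 2·2^{k−1}) = (5·3 − 6)3^{k−1} + 2·(5·2 − 6)2^{k−1} = 9·3^{k−1} + 8·2^{k−1} = 3^{k+1} + 2·2^{k+1}.
This completes the inductive step, so g_i = 3^i + 2·2^i for all i ≥ 1.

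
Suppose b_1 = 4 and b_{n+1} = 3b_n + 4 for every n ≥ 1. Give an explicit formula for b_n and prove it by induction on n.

Claim: b_n = 2·3^n − 2.

Base case: b_1 = 4, and 2·3^1 − 2 = 6 − 2 = 4.
Assume b_k = 2·3^k − 2 for some k ≥ 1.
Then b_{k+1} = 3b_k + 4 = 3·(2·3^k − 2) + 4 = 6·3^k − 6 + 4 = 2·3^{k+1} − 2.
This completes the inductive step, so b_n = 2·3^n − 2 for all n ≥ 1.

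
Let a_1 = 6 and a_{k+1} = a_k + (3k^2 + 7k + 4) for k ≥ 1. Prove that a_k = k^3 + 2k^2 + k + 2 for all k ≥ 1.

Base case: a_1 = 6, and 1^3 + 2·1^2 + 1 + 2 = 6.
Assume a_r = r^3 + 2r^2 + r + 2.
Then a_{r+1} = a_r + (3r^2 + 7r + 4) = (r^3 + 2r^2 + r + 2) + (3r^2 + 7r + 4) = r^3 + 5r^2 + 8r + 6,
and (r+1)^3 + 2·(r+1)^2 + (r+1) + 2 = r^3 + 5r^2 + 8r + 6.
By induction, a_k = k^3 + 2k^2 + k + 2 for all k ≥ 1.

a_k = k^3 + 2k^2 + k + 2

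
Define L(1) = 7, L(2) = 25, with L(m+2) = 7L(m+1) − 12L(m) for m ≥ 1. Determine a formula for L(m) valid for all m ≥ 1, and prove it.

Claim: L(m) = 4^m + 3^m.

Base cases: L(1) = 7 and 4^1 + 3^1 = 7; L(2) = 25 and 4^2 + 3^2 = 25.
Assume L(j) = 4^j + 3^j for all 1 ≤ j ≤ r, where r ≥ 2.
Then L(r+1) = 7L(r) − 12L(r−1) = 7·(4^r + 3^r) − 12·(4^{r−1} + 3^{r−1}) = (7·4 − 12)4^{r−1} + (7·3 − 12)3^{r−1} = 16·4^{r−1} + 9·3^{r−1} = 4^{r+1} + 3^{r+1}.
So the formula holds for r+1, and by strong induction L(m) = 4^m + 3^m for all m ≥ 1.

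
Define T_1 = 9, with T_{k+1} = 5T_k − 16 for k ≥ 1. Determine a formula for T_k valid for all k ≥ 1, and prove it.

Claim: T_k = 5^k + 4.

Base case: T_1 = 9, and 5^1 + 4 = 5 + 4 = 9.
Assume T_r = 5^r + 4 for some r ≥ 1.
Then T_{r+1} = 5T_r − 16 = 5·(5^r + 4) − 16 = 5^{r+1} + 20 − 16 = 5^{r+1} + 4.
This completes the inductive step, so T_k = 5^k + 4 for all k ≥ 1.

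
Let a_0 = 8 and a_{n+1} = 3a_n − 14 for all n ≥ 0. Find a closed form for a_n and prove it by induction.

Claim: a_n = 3^n + 7.

Base case: a_0 = 8, and 3^0 + 7 = 1 + 7 = 8.
Assume a_r = 3^r + 7 for some r ≥ 0.
Then a_{r+1} = 3a_r − 14 = 3·(3^r + 7) − 14 = 3^{r+1} + 21 − 14 = 3^{r+1} + 7.
By induction, a_n = 3^n + 7 for all n ≥ 0.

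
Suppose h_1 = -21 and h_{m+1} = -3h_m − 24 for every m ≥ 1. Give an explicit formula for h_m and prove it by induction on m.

Claim: h_m = 5·(-3)^m − 6.

Base case: h_1 = -21, and 5·(-3)^1 − 6 = -15 − 6 = -21.
Assume h_k = 5·(-3)^k − 6 for some k ≥ 1.
Then h_{k+1} = -3h_k − 24 = -3·(5·(-3)^k − 6) − 24 = -15·(-3)^k + 18 − 24 = 5·(-3)^{k+1} − 6.
This completes the inductive step, so h_m = 5·(-3)^m − 6 for all m ≥ 1.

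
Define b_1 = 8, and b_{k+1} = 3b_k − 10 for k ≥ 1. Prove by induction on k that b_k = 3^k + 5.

Base case: b_1 = 8, and 3^1 + 5 = 3 + 5 = 8.
Assume b_j = 3^j + 5 for some j ≥ 1.
Then b_{j+1} = 3b_j − 10 = 3·(3^j + 5) − 10 = 3^{j+1} + 15 − 10 = 3^{j+1} + 5.
So the formula holds for j+1, and by induction b_k = 3^k + 5 for all k ≥ 1.

b_k = 3^k + 5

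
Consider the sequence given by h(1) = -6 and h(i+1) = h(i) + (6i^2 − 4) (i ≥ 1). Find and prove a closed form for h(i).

Claim: h(i) = 2i^3 − 3i^2 − 3i − 2.

Base case: h(1) = -6, and 2·1^3 − 3·1^2 − 3·1 − 2 = -6.
Assume h(r) = 2r^3 − 3r^2 − 3r − 2.
Then h(r+1) = h(r) + (6r^2 − 4) = (2r^3 − 3r^2 − 3r − 2) + (6r^2 − 4) = 2r^3 + 3r^2 − 3r − 6,
and 2·(r+1)^3 − 3·(r+1)^2 − 3·(r+1) − 2 = 2r^3 + 3r^2 − 3r − 6.
This completes the inductive step, so h(i) = 2i^3 − 3i^2 − 3i − 2 for all i ≥ 1.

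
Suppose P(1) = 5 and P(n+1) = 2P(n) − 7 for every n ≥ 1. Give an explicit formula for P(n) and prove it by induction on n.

Claim: P(n) = -2^n + 7.

Base case: P(1) = 5, and -2^1 + 7 = -2 + 7 = 5.
Assume P(m) = -2^m + 7 for some m ≥ 1.
Then P(m+1) = 2P(m) − 7 = 2·(-2^m + 7) − 7 = -2^{m+1} + 14 − 7 = -2^{m+1} + 7.
This completes the inductive step, so P(n) = -2^n + 7 for all n ≥ 1.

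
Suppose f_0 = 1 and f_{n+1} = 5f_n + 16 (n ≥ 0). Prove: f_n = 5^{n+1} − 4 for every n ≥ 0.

Base case: f_0 = 1, and 5^{0+1} − 4 = 5 − 4 = 1.
Assume f_j = 5^{j+1} − 4 for some j ≥ 0.
Then f_{j+1} = 5f_j + 16 = 5·(5^{j+1} − 4) + 16 = 5^{j+2} − 20 + 16 = 5^{j+2} − 4.
This completes the inductive step, so f_n = 5^{n+1} − 4 for all n ≥ 0.

f_n = 5^{n+1} − 4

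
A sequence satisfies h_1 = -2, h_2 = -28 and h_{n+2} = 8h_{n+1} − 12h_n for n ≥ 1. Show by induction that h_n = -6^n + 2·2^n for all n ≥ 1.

Base cases: h_1 = -2 and -6^1 + 2·2^1 = -2; h_2 = -28 and -6^2 + 2·2^2 = -28.
Assume h_j = -6^j + 2·2^j for all 1 ≤ j ≤ r, where r ≥ 2.
Then h_{r+1} = 8h_r − 12h_{r−1} = 8·(-6^r + 2·2^r) − 12·(-6^{r−1} + 2·2^{r−1}) = -(8·6 − 12)6^{r−1} + 2·(8·2 − 12)2^{r−1} = -36·6^{r−1} + 8·2^{r−1} = -6^{r+1} + 2·2^{r+1}.
This completes the inductive step, so h_n = -6^n + 2·2^n for all n ≥ 1.

h_n = -6^n + 2·2^n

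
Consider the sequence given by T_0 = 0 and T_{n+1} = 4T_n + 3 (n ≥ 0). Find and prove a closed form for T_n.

Claim: T_n = 4^n − 1.

Base case: T_0 = 0, and 4^0 − 1 = 1 − 1 = 0.
Assume T_r = 4^r − 1 for some r ≥ 0.
Then T_{r+1} = 4T_r + 3 = 4·(4^r − 1) + 3 = 4^{r+1} − 4 + 3 = 4^{r+1} − 1.
This completes the inductive step, so T_n = 4^n − 1 for all n ≥ 0.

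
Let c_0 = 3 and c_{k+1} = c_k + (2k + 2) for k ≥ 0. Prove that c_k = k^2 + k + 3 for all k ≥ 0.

Base case: c_0 = 3, and 0^2 + 0 + 3 = 3.
Assume c_m = m^2 + m + 3.
Then c_{m+1} = c_m + (2m + 2) = (m^2 + m + 3) + (2m + 2) = m^2 + 3m + 5,
and (m+1)^2 + (m+1) + 3 = m^2 + 3m + 5.
Hence c_k = k^2 + k + 3 for every k ≥ 0, by induction.

c_k = k^2 + k + 3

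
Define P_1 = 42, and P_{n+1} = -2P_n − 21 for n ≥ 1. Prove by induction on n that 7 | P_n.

Base case: P_1 = 42 = 7·6, so 7 | P_1.
Assume 7 | P_r, so P_r = 7t for some integer t.
Then P_{r+1} = -2P_r − 21 = -2·(7t) − 21 = 7(-2t − 3), so 7 | P_{r+1}.
Hence 7 | P_n for every n ≥ 1, by induction.

7 | P_n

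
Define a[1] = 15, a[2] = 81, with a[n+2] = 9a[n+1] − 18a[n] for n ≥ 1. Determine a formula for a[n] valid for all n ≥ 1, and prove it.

Claim: a[n] = 2·6^n + 3^n.

Base cases: a[1] = 15 and 2·6^1 + 3^1 = 15; a[2] = 81 and 2·6^2 + 3^2 = 81.
Assume a[i] = 2·6^i + 3^i for all 1 ≤ i ≤ j, where j ≥ 2.
Then a[j+1] = 9a[j] − 18a[j−1] = 9·(2·6^j + 3^j) − 18·(2·6^{j−1} + 3^{j−1}) = 2·(9·6 − 18)6^{j−1} + (9·3 − 18)3^{j−1} = 72·6^{j−1} + 9·3^{j−1} = 2·6^{j+1} + 3^{j+1}.
This completes the inductive step, so a[n] = 2·6^n + 3^n for all n ≥ 1.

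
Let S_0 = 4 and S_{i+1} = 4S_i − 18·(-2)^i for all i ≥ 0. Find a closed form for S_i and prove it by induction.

Claim: S_i = 4^i + 3·(-2)^i.

Base case: S_0 = 4, and 4^0 + 3·(-2)^0 = 1 + 3 = 4.
Assume S_k = 4^k + 3·(-2)^k for some k ≥ 0.
Then S_{k+1} = 4S_k − 18·(-2)^k = 4·(4^k + 3·(-2)^k) − 18·(-2)^k = 4^{k+1} + 12·(-2)^k − 18·(-2)^k = 4^{k+1} − 6·(-2)^k = 4^{k+1} + 3·(-2)^{k+1}.
By induction, S_i = 4^i + 3·(-2)^i for all i ≥ 0.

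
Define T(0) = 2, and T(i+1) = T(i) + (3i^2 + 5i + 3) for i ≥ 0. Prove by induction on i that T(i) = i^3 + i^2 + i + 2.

Base case: T(0) = 2, and 0^3 + 0^2 + 0 + 2 = 2.
Assume T(r) = r^3 + r^2 + r + 2.
Then T(r+1) = T(r) + (3r^2 + 5r + 3) = (r^3 + r^2 + r + 2) + (3r^2 + 5r + 3) = r^3 + 4r^2 + 6r + 5,
and (r+1)^3 + (r+1)^2 + (r+1) + 2 = r^3 + 4r^2 + 6r + 5.
Hence T(i) = i^3 + i^2 + i + 2 for every i ≥ 0, by induction.

T(i) = i^3 + i^2 + i + 2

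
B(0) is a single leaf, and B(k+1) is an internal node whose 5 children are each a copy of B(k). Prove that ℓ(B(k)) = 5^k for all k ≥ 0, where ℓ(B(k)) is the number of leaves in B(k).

Base case: ℓ(B(0)) = 1, and 5^0 = 1.
Assume ℓ(B(m)) = 5^m.
Then ℓ(B(m+1)) = 5·ℓ(B(m)) = 5·5^m = 5^{m+1}.
So the formula holds for m+1, and by induction ℓ(B(k)) = 5^k for all k ≥ 0.

ℓ(B(k)) = 5^k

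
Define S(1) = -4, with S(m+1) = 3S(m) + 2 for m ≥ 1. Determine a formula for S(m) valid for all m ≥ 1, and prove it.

Claim: S(m) = -3^m − 1.

Base case: S(1) = -4, and -3^1 − 1 = -3 − 1 = -4.
Assume S(k) = -3^k − 1 for some k ≥ 1.
Then S(k+1) = 3S(k) + 2 = 3·(-3^k − 1) + 2 = -3^{k+1} − 3 + 2 = -3^{k+1} − 1.
This completes the inductive step, so S(m) = -3^m − 1 for all m ≥ 1.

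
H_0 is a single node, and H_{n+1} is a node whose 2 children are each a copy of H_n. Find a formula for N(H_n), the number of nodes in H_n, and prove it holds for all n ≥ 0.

Claim: N(H_n) = 2^{n+1} − 1.

Base case: N(H_0) = 1, and 2^{0+1} − 1 = 1.
Assume N(H_m) = 2^{m+1} − 1.
Then N(H_{m+1}) = 1 + 2N(H_m) = 1 + 2(2^{m+1} − 1) = 2^{m+2} − 2 + 1 = 2^{m+2} − 1.
Hence N(H_n) = 2^{n+1} − 1 for every n ≥ 0, by induction.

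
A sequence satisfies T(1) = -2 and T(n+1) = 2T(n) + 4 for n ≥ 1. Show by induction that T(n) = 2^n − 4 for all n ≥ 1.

Base case: T(1) = -2, and 2^1 − 4 = 2 − 4 = -2.
Assume T(j) = 2^j − 4 for some j ≥ 1.
Then T(j+1) = 2T(j) + 4 = 2·(2^j − 4) + 4 = 2^{j+1} − 8 + 4 = 2^{j+1} − 4.
This completes the inductive step, so T(n) = 2^n − 4 for all n ≥ 1.

T(n) = 2^n − 4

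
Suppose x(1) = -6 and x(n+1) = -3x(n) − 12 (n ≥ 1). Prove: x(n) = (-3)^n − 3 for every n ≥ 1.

Base case: x(1) = -6, and (-3)^1 − 3 = -3 − 3 = -6.
Assume x(k) = (-3)^k − 3 for some k ≥ 1.
Then x(k+1) = -3x(k) − 12 = -3·((-3)^k − 3) − 12 = -3·(-3)^k + 9 − 12 = (-3)^{k+1} − 3.
So the formula holds for k+1, and by induction x(n) = (-3)^n − 3 for all n ≥ 1.

x(n) = (-3)^n − 3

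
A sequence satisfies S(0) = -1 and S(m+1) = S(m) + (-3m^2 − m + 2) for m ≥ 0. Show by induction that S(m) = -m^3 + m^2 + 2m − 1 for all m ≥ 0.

Base case: S(0) = -1, and -0^3 + 0^2 + 2·0 − 1 = -1.
Assume S(j) = -j^3 + j^2 + 2j − 1.
Then S(j+1) = S(j) + (-3j^2 − j + 2) = (-j^3 + j^2 + 2j − 1) + (-3j^2 − j + 2) = -j^3 − 2j^2 + j + 1,
and -(j+1)^3 + (j+1)^2 + 2·(j+1) − 1 = -j^3 − 2j^2 + j + 1.
Hence S(m) = -m^3 + m^2 + 2m − 1 for every m ≥ 0, by induction.

S(m) = -m^3 + m^2 + 2m − 1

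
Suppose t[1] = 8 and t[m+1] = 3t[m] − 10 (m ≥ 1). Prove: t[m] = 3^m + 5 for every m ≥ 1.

Base case: t[1] = 8, and 3^1 + 5 = 3 + 5 = 8.
Assume t[j] = 3^j + 5 for some j ≥ 1.
Then t[j+1] = 3t[j] − 10 = 3·(3^j + 5) − 10 = 3^{j+1} + 15 − 10 = 3^{j+1} + 5.
This completes the inductive step, so t[m] = 3^m + 5 for all m ≥ 1.

t[m] = 3^m + 5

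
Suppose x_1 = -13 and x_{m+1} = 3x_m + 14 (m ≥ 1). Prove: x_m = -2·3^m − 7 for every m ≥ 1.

Base case: x_1 = -13, and -2·3^1 − 7 = -6 − 7 = -13.
Assume x_r = -2·3^r − 7 for some r ≥ 1.
Then x_{r+1} = 3x_r + 14 = 3·(-2·3^r − 7) + 14 = -6·3^r − 21 + 14 = -2·3^{r+1} − 7.
By induction, x_m = -2·3^m − 7 for all m ≥ 1.

x_m = -2·3^m − 7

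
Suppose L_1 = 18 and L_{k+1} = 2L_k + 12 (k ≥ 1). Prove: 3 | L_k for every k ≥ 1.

Base case: L_1 = 18 = 3·6, so 3 | L_1.
Assume 3 | L_m, so L_m = 3t for some integer t.
Then L_{m+1} = 2L_m + 12 = 2·(3t) + 12 = 3(2t + 4), so 3 | L_{m+1}.
By induction, 3 | L_k for all k ≥ 1.

3 | L_k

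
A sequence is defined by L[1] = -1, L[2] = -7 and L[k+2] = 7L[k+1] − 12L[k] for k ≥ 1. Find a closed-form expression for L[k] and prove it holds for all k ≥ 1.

Claim: L[k] = 3^k − 4^k.

Base cases: L[1] = -1 and 3^1 − 4^1 = -1; L[2] = -7 and 3^2 − 4^2 = -7.
Assume L[j] = 3^j − 4^j for all 1 ≤ j ≤ m, where m ≥ 2.
Then L[m+1] = 7L[m] − 12L[m−1] = 7·(3^m − 4^m) − 12·(3^{m−1} − 4^{m−1}) = (7·3 − 12)3^{m−1} − (7·4 − 12)4^{m−1} = 9·3^{m−1} − 16·4^{m−1} = 3^{m+1} − 4^{m+1}.
Hence L[k] = 3^k − 4^k for every k ≥ 1, by strong induction.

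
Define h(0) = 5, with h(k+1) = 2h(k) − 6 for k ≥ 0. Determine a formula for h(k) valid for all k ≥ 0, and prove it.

Claim: h(k) = -2^k + 6.

Base case: h(0) = 5, and -2^0 + 6 = -1 + 6 = 5.
Assume h(m) = -2^m + 6 for some m ≥ 0.
Then h(m+1) = 2h(m) − 6 = 2·(-2^m + 6) − 6 = -2^{m+1} + 12 − 6 = -2^{m+1} + 6.
So the formula holds for m+1, and by induction h(k) = -2^k + 6 for all k ≥ 0.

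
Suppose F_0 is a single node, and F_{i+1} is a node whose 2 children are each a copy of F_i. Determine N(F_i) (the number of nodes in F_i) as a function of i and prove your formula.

Claim: N(F_i) = 2^{i+1} − 1.

Base case: N(F_0) = 1, and 2^{0+1} − 1 = 1.
Assume N(F_k) = 2^{k+1} − 1.
Then N(F_{k+1}) = 1 + 2N(F_k) = 1 + 2(2^{k+1} − 1) = 2^{k+2} − 2 + 1 = 2^{k+2} − 1.
So the formula holds for k+1, and by induction N(F_i) = 2^{i+1} − 1 for all i ≥ 0.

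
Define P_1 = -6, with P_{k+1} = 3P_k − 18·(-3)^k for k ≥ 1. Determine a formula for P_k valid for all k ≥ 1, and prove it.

Claim: P_k = 3^k + 3·(-3)^k.

Base case: P_1 = -6, and 3^1 + 3·(-3)^1 = 3 − 9 = -6.
Assume P_j = 3^j + 3·(-3)^j for some j ≥ 1.
Then P_{j+1} = 3P_j − 18·(-3)^j = 3·(3^j + 3·(-3)^j) − 18·(-3)^j = 3^{j+1} + 9·(-3)^j − 18·(-3)^j = 3^{j+1} − 9·(-3)^j = 3^{j+1} + 3·(-3)^{j+1}.
Hence P_k = 3^k + 3·(-3)^k for every k ≥ 1, by induction.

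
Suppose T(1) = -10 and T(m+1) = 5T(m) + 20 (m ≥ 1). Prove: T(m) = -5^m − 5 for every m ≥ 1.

Base case: T(1) = -10, and -5^1 − 5 = -5 − 5 = -10.
Assume T(j) = -5^j − 5 for some j ≥ 1.
Then T(j+1) = 5T(j) + 20 = 5·(-5^j − 5) + 20 = -5^{j+1} − 25 + 20 = -5^{j+1} − 5.
This completes the inductive step, so T(m) = -5^m − 5 for all m ≥ 1.

T(m) = -5^m − 5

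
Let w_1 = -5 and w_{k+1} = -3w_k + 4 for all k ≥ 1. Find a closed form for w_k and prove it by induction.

Claim: w_k = 2·(-3)^k + 1.

Base case: w_1 = -5, and 2·(-3)^1 + 1 = -6 + 1 = -5.
Assume w_j = 2·(-3)^j + 1 for some j ≥ 1.
Then w_{j+1} = -3w_j + 4 = -3·(2·(-3)^j + 1) + 4 = -6·(-3)^j − 3 + 4 = 2·(-3)^{j+1} + 1.
This completes the inductive step, so w_k = 2·(-3)^k + 1 for all k ≥ 1.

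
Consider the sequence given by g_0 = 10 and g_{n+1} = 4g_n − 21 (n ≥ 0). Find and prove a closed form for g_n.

Claim: g_n = 3·4^n + 7.

Base case: g_0 = 10, and 3·4^0 + 7 = 3 + 7 = 10.
Assume g_j = 3·4^j + 7 for some j ≥ 0.
Then g_{j+1} = 4g_j − 21 = 4·(3·4^j + 7) − 21 = 12·4^j + 28 − 21 = 3·4^{j+1} + 7.
So the formula holds for j+1, and by induction g_n = 3·4^n + 7 for all n ≥ 0.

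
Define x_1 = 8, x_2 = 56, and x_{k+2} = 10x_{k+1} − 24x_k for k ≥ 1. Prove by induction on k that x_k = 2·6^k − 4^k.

Base cases: x_1 = 8 and 2·6^1 − 4^1 = 8; x_2 = 56 and 2·6^2 − 4^2 = 56.
Assume x_j = 2·6^j − 4^j for all 1 ≤ j ≤ m, where m ≥ 2.
Then x_{m+1} = 10x_m − 24x_{m−1} = 10·(2·6^m − 4^m) − 24·(2·6^{m−1} − 4^{m−1}) = 2·(10·6 − 24)6^{m−1} − (10·4 − 24)4^{m−1} = 72·6^{m−1} − 16·4^{m−1} = 2·6^{m+1} − 4^{m+1}.
Hence x_k = 2·6^k − 4^k for every k ≥ 1, by strong induction.

x_k = 2·6^k − 4^k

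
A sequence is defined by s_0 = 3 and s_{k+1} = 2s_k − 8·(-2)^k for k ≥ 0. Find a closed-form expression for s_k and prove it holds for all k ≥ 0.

Claim: s_k = 2^k + 2·(-2)^k.

Base case: s_0 = 3, and 2^0 + 2·(-2)^0 = 1 + 2 = 3.
Assume s_j = 2^j + 2·(-2)^j for some j ≥ 0.
Then s_{j+1} = 2s_j − 8·(-2)^j = 2·(2^j + 2·(-2)^j) − 8·(-2)^j = 2^{j+1} + 4·(-2)^j − 8·(-2)^j = 2^{j+1} − 4·(-2)^j = 2^{j+1} + 2·(-2)^{j+1}.
By induction, s_k = 2^k + 2·(-2)^k for all k ≥ 0.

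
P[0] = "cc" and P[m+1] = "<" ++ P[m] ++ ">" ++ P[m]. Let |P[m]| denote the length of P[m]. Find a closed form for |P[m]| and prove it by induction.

Claim: |P[m]| = 2^{m+2} − 2.

Base case: |P[0]| = 2, and 2^{0+2} − 2 = 2.
Assume |P[j]| = 2^{j+2} − 2.
Then |P[j+1]| = 1 + |P[j]| + 1 + |P[j]| = 2|P[j]| + 2 = 2(2^{j+2} − 2) + 2 = 2^{j+3} − 4 + 2 = 2^{j+3} − 2.
Hence |P[m]| = 2^{m+2} − 2 for every m ≥ 0, by induction.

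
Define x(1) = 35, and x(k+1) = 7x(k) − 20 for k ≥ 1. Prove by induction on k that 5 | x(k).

Base case: x(1) = 35 = 5·7, so 5 | x(1).
Assume 5 | x(r), so x(r) = 5t for some integer t.
Then x(r+1) = 7x(r) − 20 = 7·(5t) − 20 = 5(7t − 4), so 5 | x(r+1).
This completes the inductive step, so 5 | x(k) for all k ≥ 1.

5 | x(k)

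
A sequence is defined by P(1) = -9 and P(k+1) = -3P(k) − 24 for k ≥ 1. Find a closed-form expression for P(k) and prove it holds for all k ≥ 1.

Claim: P(k) = (-3)^k − 6.

Base case: P(1) = -9, and (-3)^1 − 6 = -3 − 6 = -9.
Assume P(j) = (-3)^j − 6 for some j ≥ 1.
Then P(j+1) = -3P(j) − 24 = -3·((-3)^j − 6) − 24 = -3·(-3)^j + 18 − 24 = (-3)^{j+1} − 6.
This completes the inductive step, so P(k) = (-3)^k − 6 for all k ≥ 1.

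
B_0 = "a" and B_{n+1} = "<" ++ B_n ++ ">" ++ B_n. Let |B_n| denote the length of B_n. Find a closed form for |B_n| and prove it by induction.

Claim: |B_n| = 3·2^n − 2.

Base case: |B_0| = 1, and 3·2^0 − 2 = 1.
Assume |B_m| = 3·2^m − 2.
Then |B_{m+1}| = 1 + |B_m| + 1 + |B_m| = 2|B_m| + 2 = 2(3·2^m − 2) + 2 = 3·2^{m+1} − 4 + 2 = 3·2^{m+1} − 2.
Hence |B_n| = 3·2^n − 2 for every n ≥ 0, by induction.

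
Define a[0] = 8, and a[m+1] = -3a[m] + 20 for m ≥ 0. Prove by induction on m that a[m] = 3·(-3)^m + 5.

Base case: a[0] = 8, and 3·(-3)^0 + 5 = 3 + 5 = 8.
Assume a[r] = 3·(-3)^r + 5 for some r ≥ 0.
Then a[r+1] = -3a[r] + 20 = -3·(3·(-3)^r + 5) + 20 = -9·(-3)^r − 15 + 20 = 3·(-3)^{r+1} + 5.
So the formula holds for r+1, and by induction a[m] = 3·(-3)^m + 5 for all m ≥ 0.

a[m] = 3·(-3)^m + 5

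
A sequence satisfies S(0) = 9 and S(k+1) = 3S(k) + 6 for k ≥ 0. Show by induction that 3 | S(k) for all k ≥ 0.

Base case: S(0) = 9 = 3·3, so 3 | S(0).
Assume 3 | S(j), so S(j) = 3t for some integer t.
Then S(j+1) = 3S(j) + 6 = 3·(3t) + 6 = 3(3t + 2), so 3 | S(j+1).
Hence 3 | S(k) for every k ≥ 0, by induction.

3 | S(k)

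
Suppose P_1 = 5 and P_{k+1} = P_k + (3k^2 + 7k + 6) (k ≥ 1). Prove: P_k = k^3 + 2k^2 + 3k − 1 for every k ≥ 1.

Base case: P_1 = 5, and 1^3 + 2·1^2 + 3·1 − 1 = 5.
Assume P_m = m^3 + 2m^2 + 3m − 1.
Then P_{m+1} = P_m + (3m^2 + 7m + 6) = (m^3 + 2m^2 + 3m − 1) + (3m^2 + 7m + 6) = m^3 + 5m^2 + 10m + 5,
and (m+1)^3 + 2·(m+1)^2 + 3·(m+1) − 1 = m^3 + 5m^2 + 10m + 5.
By induction, P_k = k^3 + 2k^2 + 3k − 1 for all k ≥ 1.

P_k = k^3 + 2k^2 + 3k − 1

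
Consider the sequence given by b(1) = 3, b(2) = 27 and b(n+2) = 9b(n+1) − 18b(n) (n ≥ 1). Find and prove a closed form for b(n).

Claim: b(n) = -3^n + 6^n.

Base cases: b(1) = 3 and -3^1 + 6^1 = 3; b(2) = 27 and -3^2 + 6^2 = 27.
Assume b(j) = -3^j + 6^j for all 1 ≤ j ≤ k, where k ≥ 2.
Then b(k+1) = 9b(k) − 18b(k−1) = 9·(-3^k + 6^k) − 18·(-3^{k−1} + 6^{k−1}) = -(9·3 − 18)3^{k−1} + (9·6 − 18)6^{k−1} = -9·3^{k−1} + 36·6^{k−1} = -3^{k+1} + 6^{k+1}.
By strong induction, b(n) = -3^n + 6^n for all n ≥ 1.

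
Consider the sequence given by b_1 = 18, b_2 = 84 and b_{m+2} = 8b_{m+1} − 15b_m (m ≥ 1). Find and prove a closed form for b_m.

Claim: b_m = 3·5^m + 3^m.

Base cases: b_1 = 18 and 3·5^1 + 3^1 = 18; b_2 = 84 and 3·5^2 + 3^2 = 84.
Assume b_j = 3·5^j + 3^j for all 1 ≤ j ≤ r, where r ≥ 2.
Then b_{r+1} = 8b_r − 15b_{r−1} = 8·(3·5^r + 3^r) − 15·(3·5^{r−1} + 3^{r−1}) = 3·(8·5 − 15)5^{r−1} + (8·3 − 15)3^{r−1} = 75·5^{r−1} + 9·3^{r−1} = 3·5^{r+1} + 3^{r+1}.
So the formula holds for r+1, and by strong induction b_m = 3·5^m + 3^m for all m ≥ 1.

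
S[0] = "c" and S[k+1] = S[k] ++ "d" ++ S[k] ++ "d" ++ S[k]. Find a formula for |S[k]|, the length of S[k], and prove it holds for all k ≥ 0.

Claim: |S[k]| = 2·3^k − 1.

Base case: |S[0]| = 1, and 2·3^0 − 1 = 1.
Assume |S[j]| = 2·3^j − 1.
Then |S[j+1]| = 3|S[j]| + 2 = 3(2·3^j − 1) + 2 = 2·3^{j+1} − 3 + 2 = 2·3^{j+1} − 1.
By induction, |S[k]| = 2·3^k − 1 for all k ≥ 0.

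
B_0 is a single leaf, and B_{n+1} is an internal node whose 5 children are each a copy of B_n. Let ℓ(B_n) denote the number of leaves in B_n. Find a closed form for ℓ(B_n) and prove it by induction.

Claim: ℓ(B_n) = 5^n.

Base case: ℓ(B_0) = 1, and 5^0 = 1.
Assume ℓ(B_r) = 5^r.
Then ℓ(B_{r+1}) = 5·ℓ(B_r) = 5·5^r = 5^{r+1}.
So the formula holds for r+1, and by induction ℓ(B_n) = 5^n for all n ≥ 0.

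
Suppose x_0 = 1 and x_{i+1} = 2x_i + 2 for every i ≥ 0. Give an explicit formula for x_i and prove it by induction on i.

Claim: x_i = 3·2^i − 2.

Base case: x_0 = 1, and 3·2^0 − 2 = 3 − 2 = 1.
Assume x_k = 3·2^k − 2 for some k ≥ 0.
Then x_{k+1} = 2x_k + 2 = 2·(3·2^k − 2) + 2 = 6·2^k − 4 + 2 = 3·2^{k+1} − 2.
This completes the inductive step, so x_i = 3·2^i − 2 for all i ≥ 0.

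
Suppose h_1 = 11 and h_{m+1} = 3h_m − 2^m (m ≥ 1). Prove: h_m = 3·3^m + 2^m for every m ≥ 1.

Base case: h_1 = 11, and 3·3^1 + 2^1 = 9 + 2 = 11.
Assume h_r = 3·3^r + 2^r for some r ≥ 1.
Then h_{r+1} = 3h_r − 2^r = 3·(3·3^r + 2^r) − 2^r = 3·3^{r+1} + 3·2^r − 2^r = 3·3^{r+1} + 2·2^r = 3·3^{r+1} + 2^{r+1}.
So the formula holds for r+1, and by induction h_m = 3·3^m + 2^m for all m ≥ 1.

h_m = 3·3^m + 2^m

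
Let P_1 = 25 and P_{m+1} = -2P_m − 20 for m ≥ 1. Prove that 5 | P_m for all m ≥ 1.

Base case: P_1 = 25 = 5·5, so 5 | P_1.
Assume 5 | P_k, so P_k = 5t for some integer t.
Then P_{k+1} = -2P_k − 20 = -2·(5t) − 20 = 5(-2t − 4), so 5 | P_{k+1}.
Hence 5 | P_m for every m ≥ 1, by induction.

5 | P_m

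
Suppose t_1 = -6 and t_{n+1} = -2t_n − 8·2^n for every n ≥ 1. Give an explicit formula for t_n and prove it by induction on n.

Claim: t_n = (-2)^n − 2·2^n.

Base case: t_1 = -6, and (-2)^1 − 2·2^1 = -2 − 4 = -6.
Assume t_k = (-2)^k − 2·2^k for some k ≥ 1.
Then t_{k+1} = -2t_k − 8·2^k = -2·((-2)^k − 2·2^k) − 8·2^k = (-2)^{k+1} + 4·2^k − 8·2^k = (-2)^{k+1} − 4·2^k = (-2)^{k+1} − 2·2^{k+1}.
So the formula holds for k+1, and by induction t_n = (-2)^n − 2·2^n for all n ≥ 1.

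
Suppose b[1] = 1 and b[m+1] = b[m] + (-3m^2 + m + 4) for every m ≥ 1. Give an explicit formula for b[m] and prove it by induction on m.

Claim: b[m] = -m^3 + 2m^2 + 3m − 3.

Base case: b[1] = 1, and -1^3 + 2·1^2 + 3·1 − 3 = 1.
Assume b[j] = -j^3 + 2j^2 + 3j − 3.
Then b[j+1] = b[j] + (-3j^2 + j + 4) = (-j^3 + 2j^2 + 3j − 3) + (-3j^2 + j + 4) = -j^3 − j^2 + 4j + 1,
and -(j+1)^3 + 2·(j+1)^2 + 3·(j+1) − 3 = -j^3 − j^2 + 4j + 1.
Hence b[m] = -m^3 + 2m^2 + 3m − 3 for every m ≥ 1, by induction.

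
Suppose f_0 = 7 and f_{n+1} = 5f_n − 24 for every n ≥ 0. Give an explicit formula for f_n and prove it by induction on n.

Claim: f_n = 5^n + 6.

Base case: f_0 = 7, and 5^0 + 6 = 1 + 6 = 7.
Assume f_m = 5^m + 6 for some m ≥ 0.
Then f_{m+1} = 5f_m − 24 = 5·(5^m + 6) − 24 = 5^{m+1} + 30 − 24 = 5^{m+1} + 6.
Hence f_n = 5^n + 6 for every n ≥ 0, by induction.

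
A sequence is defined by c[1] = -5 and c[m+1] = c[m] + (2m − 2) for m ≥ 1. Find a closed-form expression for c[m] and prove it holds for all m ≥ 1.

Claim: c[m] = m^2 − 3m − 3.

Base case: c[1] = -5, and 1^2 − 3·1 − 3 = -5.
Assume c[k] = k^2 − 3k − 3.
Then c[k+1] = c[k] + (2k − 2) = (k^2 − 3k − 3) + (2k − 2) = k^2 − k − 5,
and (k+1)^2 − 3·(k+1) − 3 = k^2 − k − 5.
This completes the inductive step, so c[m] = m^2 − 3m − 3 for all m ≥ 1.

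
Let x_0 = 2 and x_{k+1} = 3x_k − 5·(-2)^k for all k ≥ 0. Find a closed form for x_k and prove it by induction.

Claim: x_k = 3^k + (-2)^k.

Base case: x_0 = 2, and 3^0 + (-2)^0 = 1 + 1 = 2.
Assume x_j = 3^j + (-2)^j for some j ≥ 0.
Then x_{j+1} = 3x_j − 5·(-2)^j = 3·(3^j + (-2)^j) − 5·(-2)^j = 3^{j+1} + 3·(-2)^j − 5·(-2)^j = 3^{j+1} − 2·(-2)^j = 3^{j+1} + (-2)^{j+1}.
This completes the inductive step, so x_k = 3^k + (-2)^k for all k ≥ 0.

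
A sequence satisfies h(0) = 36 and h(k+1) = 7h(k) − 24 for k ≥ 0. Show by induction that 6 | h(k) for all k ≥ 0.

Base case: h(0) = 36 = 6·6, so 6 | h(0).
Assume 6 | h(j), so h(j) = 6t for some integer t.
Then h(j+1) = 7h(j) − 24 = 7·(6t) − 24 = 6(7t − 4), so 6 | h(j+1).
By induction, 6 | h(k) for all k ≥ 0.

6 | h(k)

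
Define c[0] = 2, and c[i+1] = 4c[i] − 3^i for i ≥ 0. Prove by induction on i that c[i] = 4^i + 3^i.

Base case: c[0] = 2, and 4^0 + 3^0 = 1 + 1 = 2.
Assume c[k] = 4^k + 3^k for some k ≥ 0.
Then c[k+1] = 4c[k] − 3^k = 4·(4^k + 3^k) − 3^k = 4^{k+1} + 4·3^k − 3^k = 4^{k+1} + 3·3^k = 4^{k+1} + 3^{k+1}.
So the formula holds for k+1, and by induction c[i] = 4^i + 3^i for all i ≥ 0.

c[i] = 4^i + 3^i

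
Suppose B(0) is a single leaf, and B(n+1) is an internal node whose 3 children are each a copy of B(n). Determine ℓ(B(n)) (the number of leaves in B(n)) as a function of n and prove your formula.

Claim: ℓ(B(n)) = 3^n.

Base case: ℓ(B(0)) = 1, and 3^0 = 1.
Assume ℓ(B(m)) = 3^m.
Then ℓ(B(m+1)) = 3·ℓ(B(m)) = 3·3^m = 3^{m+1}.
This completes the inductive step, so ℓ(B(n)) = 3^n for all n ≥ 0.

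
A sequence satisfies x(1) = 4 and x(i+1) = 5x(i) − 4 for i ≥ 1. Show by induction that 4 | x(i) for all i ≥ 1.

Base case: x(1) = 4 = 4·1, so 4 | x(1).
Assume 4 | x(k), so x(k) = 4t for some integer t.
Then x(k+1) = 5x(k) − 4 = 5·(4t) − 4 = 4(5t − 1), so 4 | x(k+1).
This completes the inductive step, so 4 | x(i) for all i ≥ 1.

4 | x(i)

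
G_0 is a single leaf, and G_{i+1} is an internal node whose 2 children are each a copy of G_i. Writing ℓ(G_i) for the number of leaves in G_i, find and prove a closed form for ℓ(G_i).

Claim: ℓ(G_i) = 2^i.

Base case: ℓ(G_0) = 1, and 2^0 = 1.
Assume ℓ(G_j) = 2^j.
Then ℓ(G_{j+1}) = 2·ℓ(G_j) = 2·2^j = 2^{j+1}.
This completes the inductive step, so ℓ(G_i) = 2^i for all i ≥ 0.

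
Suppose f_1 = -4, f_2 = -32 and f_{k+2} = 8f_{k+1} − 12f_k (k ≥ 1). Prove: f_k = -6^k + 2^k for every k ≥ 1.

Base cases: f_1 = -4 and -6^1 + 2^1 = -4; f_2 = -32 and -6^2 + 2^2 = -32.
Assume f_j = -6^j + 2^j for all 1 ≤ j ≤ r, where r ≥ 2.
Then f_{r+1} = 8f_r − 12f_{r−1} = 8·(-6^r + 2^r) − 12·(-6^{r−1} + 2^{r−1}) = -(8·6 − 12)6^{r−1} + (8·2 − 12)2^{r−1} = -36·6^{r−1} + 4·2^{r−1} = -6^{r+1} + 2^{r+1}.
This completes the inductive step, so f_k = -6^k + 2^k for all k ≥ 1.

f_k = -6^k + 2^k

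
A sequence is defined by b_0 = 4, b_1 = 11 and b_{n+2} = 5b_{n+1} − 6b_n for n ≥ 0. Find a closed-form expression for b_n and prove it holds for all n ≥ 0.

Claim: b_n = 3·3^n + 2^n.

Base cases: b_0 = 4 and 3·3^0 + 2^0 = 4; b_1 = 11 and 3·3^1 + 2^1 = 11.
Assume b_i = 3·3^i + 2^i for all 0 ≤ i ≤ j, where j ≥ 1.
Then b_{j+1} = 5b_j − 6b_{j−1} = 5·(3·3^j + 2^j) − 6·(3·3^{j−1} + 2^{j−1}) = 3·(5·3 − 6)3^{j−1} + (5·2 − 6)2^{j−1} = 27·3^{j−1} + 4·2^{j−1} = 3·3^{j+1} + 2^{j+1}.
Hence b_n = 3·3^n + 2^n for every n ≥ 0, by strong induction.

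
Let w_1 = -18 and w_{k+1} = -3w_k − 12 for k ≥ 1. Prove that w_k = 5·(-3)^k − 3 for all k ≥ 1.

Base case: w_1 = -18, and 5·(-3)^1 − 3 = -15 − 3 = -18.
Assume w_m = 5·(-3)^m − 3 for some m ≥ 1.
Then w_{m+1} = -3w_m − 12 = -3·(5·(-3)^m − 3) − 12 = -15·(-3)^m + 9 − 12 = 5·(-3)^{m+1} − 3.
Hence w_k = 5·(-3)^k − 3 for every k ≥ 1, by induction.

w_k = 5·(-3)^k − 3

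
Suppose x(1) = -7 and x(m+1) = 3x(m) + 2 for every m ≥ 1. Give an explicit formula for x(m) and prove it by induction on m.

Claim: x(m) = -2·3^m − 1.

Base case: x(1) = -7, and -2·3^1 − 1 = -6 − 1 = -7.
Assume x(j) = -2·3^j − 1 for some j ≥ 1.
Then x(j+1) = 3x(j) + 2 = 3·(-2·3^j − 1) + 2 = -6·3^j − 3 + 2 = -2·3^{j+1} − 1.
This completes the inductive step, so x(m) = -2·3^m − 1 for all m ≥ 1.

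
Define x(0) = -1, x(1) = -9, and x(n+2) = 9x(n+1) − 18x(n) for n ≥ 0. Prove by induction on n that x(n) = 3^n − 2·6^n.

Base cases: x(0) = -1 and 3^0 − 2·6^0 = -1; x(1) = -9 and 3^1 − 2·6^1 = -9.
Assume x(j) = 3^j − 2·6^j for all 0 ≤ j ≤ r, where r ≥ 1.
Then x(r+1) = 9x(r) − 18x(r−1) = 9·(3^r − 2·6^r) − 18·(3^{r−1} − 2·6^{r−1}) = (9·3 − 18)3^{r−1} − 2·(9·6 − 18)6^{r−1} = 9·3^{r−1} − 72·6^{r−1} = 3^{r+1} − 2·6^{r+1}.
This completes the inductive step, so x(n) = 3^n − 2·6^n for all n ≥ 0.

x(n) = 3^n − 2·6^n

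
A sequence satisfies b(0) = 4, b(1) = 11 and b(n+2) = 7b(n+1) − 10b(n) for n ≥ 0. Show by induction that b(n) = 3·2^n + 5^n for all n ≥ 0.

Base cases: b(0) = 4 and 3·2^0 + 5^0 = 4; b(1) = 11 and 3·2^1 + 5^1 = 11.
Assume b(j) = 3·2^j + 5^j for all 0 ≤ j ≤ r, where r ≥ 1.
Then b(r+1) = 7b(r) − 10b(r−1) = 7·(3·2^r + 5^r) − 10·(3·2^{r−1} + 5^{r−1}) = 3·(7·2 − 10)2^{r−1} + (7·5 − 10)5^{r−1} = 12·2^{r−1} + 25·5^{r−1} = 3·2^{r+1} + 5^{r+1}.
This completes the inductive step, so b(n) = 3·2^n + 5^n for all n ≥ 0.

b(n) = 3·2^n + 5^n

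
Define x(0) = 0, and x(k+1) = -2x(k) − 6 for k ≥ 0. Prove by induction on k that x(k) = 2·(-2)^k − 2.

Base case: x(0) = 0, and 2·(-2)^0 − 2 = 2 − 2 = 0.
Assume x(m) = 2·(-2)^m − 2 for some m ≥ 0.
Then x(m+1) = -2x(m) − 6 = -2·(2·(-2)^m − 2) − 6 = -4·(-2)^m + 4 − 6 = 2·(-2)^{m+1} − 2.
Hence x(k) = 2·(-2)^k − 2 for every k ≥ 0, by induction.

x(k) = 2·(-2)^k − 2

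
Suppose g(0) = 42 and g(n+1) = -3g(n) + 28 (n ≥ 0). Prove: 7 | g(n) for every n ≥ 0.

Base case: g(0) = 42 = 7·6, so 7 | g(0).
Assume 7 | g(j), so g(j) = 7t for some integer t.
Then g(j+1) = -3g(j) + 28 = -3·(7t) + 28 = 7(-3t + 4), so 7 | g(j+1).
This completes the inductive step, so 7 | g(n) for all n ≥ 0.

7 | g(n)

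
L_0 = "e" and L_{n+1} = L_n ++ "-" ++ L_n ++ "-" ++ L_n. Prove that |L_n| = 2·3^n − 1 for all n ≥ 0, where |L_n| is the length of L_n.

Base case: |L_0| = 1, and 2·3^0 − 1 = 1.
Assume |L_k| = 2·3^k − 1.
Then |L_{k+1}| = 3|L_k| + 2 = 3(2·3^k − 1) + 2 = 2·3^{k+1} − 3 + 2 = 2·3^{k+1} − 1.
Hence |L_n| = 2·3^n − 1 for every n ≥ 0, by induction.

|L_n| = 2·3^n − 1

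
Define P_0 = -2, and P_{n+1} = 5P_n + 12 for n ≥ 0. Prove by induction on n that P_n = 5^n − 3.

Base case: P_0 = -2, and 5^0 − 3 = 1 − 3 = -2.
Assume P_m = 5^m − 3 for some m ≥ 0.
Then P_{m+1} = 5P_m + 12 = 5·(5^m − 3) + 12 = 5^{m+1} − 15 + 12 = 5^{m+1} − 3.
So the formula holds for m+1, and by induction P_n = 5^n − 3 for all n ≥ 0.

P_n = 5^n − 3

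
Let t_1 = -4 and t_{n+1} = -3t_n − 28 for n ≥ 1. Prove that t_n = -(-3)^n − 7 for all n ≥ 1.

Base case: t_1 = -4, and -(-3)^1 − 7 = 3 − 7 = -4.
Assume t_m = -(-3)^m − 7 for some m ≥ 1.
Then t_{m+1} = -3t_m − 28 = -3·(-(-3)^m − 7) − 28 = 3·(-3)^m + 21 − 28 = -(-3)^{m+1} − 7.
By induction, t_n = -(-3)^n − 7 for all n ≥ 1.

t_n = -(-3)^n − 7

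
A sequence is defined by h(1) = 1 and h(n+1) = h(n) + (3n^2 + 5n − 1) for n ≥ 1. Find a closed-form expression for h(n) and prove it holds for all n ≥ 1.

Claim: h(n) = n^3 + n^2 − 3n + 2.

Base case: h(1) = 1, and 1^3 + 1^2 − 3·1 + 2 = 1.
Assume h(k) = k^3 + k^2 − 3k + 2.
Then h(k+1) = h(k) + (3k^2 + 5k − 1) = (k^3 + k^2 − 3k + 2) + (3k^2 + 5k − 1) = k^3 + 4k^2 + 2k + 1,
and (k+1)^3 + (k+1)^2 − 3·(k+1) + 2 = k^3 + 4k^2 + 2k + 1.
Hence h(n) = n^3 + n^2 − 3n + 2 for every n ≥ 1, by induction.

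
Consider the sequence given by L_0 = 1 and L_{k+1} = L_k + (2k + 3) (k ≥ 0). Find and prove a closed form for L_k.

Claim: L_k = k^2 + 2k + 1.

Base case: L_0 = 1, and 0^2 + 2·0 + 1 = 1.
Assume L_r = r^2 + 2r + 1.
Then L_{r+1} = L_r + (2r + 3) = (r^2 + 2r + 1) + (2r + 3) = r^2 + 4r + 4,
and (r+1)^2 + 2·(r+1) + 1 = r^2 + 4r + 4.
Hence L_k = k^2 + 2k + 1 for every k ≥ 0, by induction.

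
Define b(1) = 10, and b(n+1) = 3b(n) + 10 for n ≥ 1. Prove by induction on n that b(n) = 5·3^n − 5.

Base case: b(1) = 10, and 5·3^1 − 5 = 15 − 5 = 10.
Assume b(m) = 5·3^m − 5 for some m ≥ 1.
Then b(m+1) = 3b(m) + 10 = 3·(5·3^m − 5) + 10 = 15·3^m − 15 + 10 = 5·3^{m+1} − 5.
By induction, b(n) = 5·3^n − 5 for all n ≥ 1.

b(n) = 5·3^n − 5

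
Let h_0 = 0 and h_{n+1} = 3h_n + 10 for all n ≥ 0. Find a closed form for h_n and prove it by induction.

Claim: h_n = 5·3^n − 5.

Base case: h_0 = 0, and 5·3^0 − 5 = 5 − 5 = 0.
Assume h_r = 5·3^r − 5 for some r ≥ 0.
Then h_{r+1} = 3h_r + 10 = 3·(5·3^r − 5) + 10 = 15·3^r − 15 + 10 = 5·3^{r+1} − 5.
So the formula holds for r+1, and by induction h_n = 5·3^n − 5 for all n ≥ 0.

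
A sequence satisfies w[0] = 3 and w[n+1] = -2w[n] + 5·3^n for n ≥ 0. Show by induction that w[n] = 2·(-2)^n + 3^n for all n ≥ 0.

Base case: w[0] = 3, and 2·(-2)^0 + 3^0 = 2 + 1 = 3.
Assume w[k] = 2·(-2)^k + 3^k for some k ≥ 0.
Then w[k+1] = -2w[k] + 5·3^k = -2·(2·(-2)^k + 3^k) + 5·3^k = 2·(-2)^{k+1} − 2·3^k + 5·3^k = 2·(-2)^{k+1} + 3·3^k = 2·(-2)^{k+1} + 3^{k+1}.
By induction, w[n] = 2·(-2)^n + 3^n for all n ≥ 0.

w[n] = 2·(-2)^n + 3^n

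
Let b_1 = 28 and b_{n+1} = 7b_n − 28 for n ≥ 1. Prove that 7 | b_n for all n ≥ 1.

Base case: b_1 = 28 = 7·4, so 7 | b_1.
Assume 7 | b_j, so b_j = 7t for some integer t.
Then b_{j+1} = 7b_j − 28 = 7·(7t) − 28 = 7(7t − 4), so 7 | b_{j+1}.
This completes the inductive step, so 7 | b_n for all n ≥ 1.

7 | b_n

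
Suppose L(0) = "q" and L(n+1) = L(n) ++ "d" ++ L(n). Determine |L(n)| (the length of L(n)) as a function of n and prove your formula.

Claim: |L(n)| = 2^{n+1} − 1.

Base case: |L(0)| = 1, and 2^{0+1} − 1 = 1.
Assume |L(j)| = 2^{j+1} − 1.
Then |L(j+1)| = |L(j)| + 1 + |L(j)| = 2|L(j)| + 1 = 2(2^{j+1} − 1) + 1 = 2^{j+2} − 2 + 1 = 2^{j+2} − 1.
This completes the inductive step, so |L(n)| = 2^{n+1} − 1 for all n ≥ 0.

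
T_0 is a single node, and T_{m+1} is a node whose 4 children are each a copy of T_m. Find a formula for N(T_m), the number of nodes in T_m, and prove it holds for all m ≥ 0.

Claim: N(T_m) = (4^{m+1} − 1)/3.

Base case: N(T_0) = 1, and (4^{0+1} − 1)/3 = 1.
Assume N(T_j) = (4^{j+1} − 1)/3.
Then N(T_{j+1}) = 1 + 4N(T_j) = 1 + 4·(4^{j+1} − 1)/3 = 1 + (4^{j+2} − 4)/3 = (3 + 4^{j+2} − 4)/3 = (4^{j+2} − 1)/3.
So the formula holds for j+1, and by induction N(T_m) = (4^{m+1} − 1)/3 for all m ≥ 0.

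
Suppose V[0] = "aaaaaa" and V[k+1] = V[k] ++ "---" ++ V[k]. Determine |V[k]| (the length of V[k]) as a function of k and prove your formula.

Claim: |V[k]| = 9·2^k − 3.

Base case: |V[0]| = 6, and 9·2^0 − 3 = 6.
Assume |V[j]| = 9·2^j − 3.
Then |V[j+1]| = |V[j]| + 3 + |V[j]| = 2|V[j]| + 3 = 2(9·2^j − 3) + 3 = 9·2^{j+1} − 6 + 3 = 9·2^{j+1} − 3.
So the formula holds for j+1, and by induction |V[k]| = 9·2^k − 3 for all k ≥ 0.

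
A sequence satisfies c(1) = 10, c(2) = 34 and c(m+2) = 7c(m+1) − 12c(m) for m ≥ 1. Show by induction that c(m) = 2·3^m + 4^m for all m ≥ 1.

Base cases: c(1) = 10 and 2·3^1 + 4^1 = 10; c(2) = 34 and 2·3^2 + 4^2 = 34.
Assume c(i) = 2·3^i + 4^i for all 1 ≤ i ≤ j, where j ≥ 2.
Then c(j+1) = 7c(j) − 12c(j−1) = 7·(2·3^j + 4^j) − 12·(2·3^{j−1} + 4^{j−1}) = 2·(7·3 − 12)3^{j−1} + (7·4 − 12)4^{j−1} = 18·3^{j−1} + 16·4^{j−1} = 2·3^{j+1} + 4^{j+1}.
Hence c(m) = 2·3^m + 4^m for every m ≥ 1, by strong induction.

c(m) = 2·3^m + 4^m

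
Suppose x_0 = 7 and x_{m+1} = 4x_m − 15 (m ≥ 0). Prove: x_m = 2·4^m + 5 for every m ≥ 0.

Base case: x_0 = 7, and 2·4^0 + 5 = 2 + 5 = 7.
Assume x_j = 2·4^j + 5 for some j ≥ 0.
Then x_{j+1} = 4x_j − 15 = 4·(2·4^j + 5) − 15 = 8·4^j + 20 − 15 = 2·4^{j+1} + 5.
Hence x_m = 2·4^m + 5 for every m ≥ 0, by induction.

x_m = 2·4^m + 5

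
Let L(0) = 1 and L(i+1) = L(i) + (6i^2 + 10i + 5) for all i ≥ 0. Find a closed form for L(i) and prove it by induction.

Claim: L(i) = 2i^3 + 2i^2 + i + 1.

Base case: L(0) = 1, and 2·0^3 + 2·0^2 + 0 + 1 = 1.
Assume L(r) = 2r^3 + 2r^2 + r + 1.
Then L(r+1) = L(r) + (6r^2 + 10r + 5) = (2r^3 + 2r^2 + r + 1) + (6r^2 + 10r + 5) = 2r^3 + 8r^2 + 11r + 6,
and 2·(r+1)^3 + 2·(r+1)^2 + (r+1) + 1 = 2r^3 + 8r^2 + 11r + 6.
Hence L(i) = 2i^3 + 2i^2 + i + 1 for every i ≥ 0, by induction.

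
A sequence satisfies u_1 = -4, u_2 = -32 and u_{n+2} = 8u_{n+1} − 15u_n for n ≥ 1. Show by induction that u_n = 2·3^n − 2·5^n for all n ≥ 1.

Base cases: u_1 = -4 and 2·3^1 − 2·5^1 = -4; u_2 = -32 and 2·3^2 − 2·5^2 = -32.
Assume u_j = 2·3^j − 2·5^j for all 1 ≤ j ≤ k, where k ≥ 2.
Then u_{k+1} = 8u_k − 15u_{k−1} = 8·(2·3^k − 2·5^k) − 15·(2·3^{k−1} − 2·5^{k−1}) = 2·(8·3 − 15)3^{k−1} − 2·(8·5 − 15)5^{k−1} = 18·3^{k−1} − 50·5^{k−1} = 2·3^{k+1} − 2·5^{k+1}.
Hence u_n = 2·3^n − 2·5^n for every n ≥ 1, by strong induction.

u_n = 2·3^n − 2·5^n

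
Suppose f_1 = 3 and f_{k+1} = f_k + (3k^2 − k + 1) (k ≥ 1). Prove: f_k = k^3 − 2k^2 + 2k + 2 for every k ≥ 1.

Base case: f_1 = 3, and 1^3 − 2·1^2 + 2·1 + 2 = 3.
Assume f_j = j^3 − 2j^2 + 2j + 2.
Then f_{j+1} = f_j + (3j^2 − j + 1) = (j^3 − 2j^2 + 2j + 2) + (3j^2 − j + 1) = j^3 + j^2 + j + 3,
and (j+1)^3 − 2·(j+1)^2 + 2·(j+1) + 2 = j^3 + j^2 + j + 3.
Hence f_k = k^3 − 2k^2 + 2k + 2 for every k ≥ 1, by induction.

f_k = k^3 − 2k^2 + 2k + 2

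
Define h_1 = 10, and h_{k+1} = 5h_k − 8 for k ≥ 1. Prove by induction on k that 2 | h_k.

Base case: h_1 = 10 = 2·5, so 2 | h_1.
Assume 2 | h_m, so h_m = 2t for some integer t.
Then h_{m+1} = 5h_m − 8 = 5·(2t) − 8 = 2(5t − 4), so 2 | h_{m+1}.
This completes the inductive step, so 2 | h_k for all k ≥ 1.

2 | h_k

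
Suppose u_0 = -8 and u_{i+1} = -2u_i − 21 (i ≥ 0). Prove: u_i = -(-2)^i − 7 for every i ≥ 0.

Base case: u_0 = -8, and -(-2)^0 − 7 = -1 − 7 = -8.
Assume u_m = -(-2)^m − 7 for some m ≥ 0.
Then u_{m+1} = -2u_m − 21 = -2·(-(-2)^m − 7) − 21 = 2·(-2)^m + 14 − 21 = -(-2)^{m+1} − 7.
This completes the inductive step, so u_i = -(-2)^i − 7 for all i ≥ 0.

u_i = -(-2)^i − 7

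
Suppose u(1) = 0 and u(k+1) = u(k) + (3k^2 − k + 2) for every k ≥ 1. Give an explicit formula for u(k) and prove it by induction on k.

Claim: u(k) = k^3 − 2k^2 + 3k − 2.

Base case: u(1) = 0, and 1^3 − 2·1^2 + 3·1 − 2 = 0.
Assume u(j) = j^3 − 2j^2 + 3j − 2.
Then u(j+1) = u(j) + (3j^2 − j + 2) = (j^3 − 2j^2 + 3j − 2) + (3j^2 − j + 2) = j^3 + j^2 + 2j,
and (j+1)^3 − 2·(j+1)^2 + 3·(j+1) − 2 = j^3 + j^2 + 2j.
By induction, u(k) = k^3 − 2k^2 + 3k − 2 for all k ≥ 1.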